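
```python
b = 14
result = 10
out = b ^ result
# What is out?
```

Answer: 4

Derivation:
Trace (tracking out):
b = 14  # -> b = 14
result = 10  # -> result = 10
out = b ^ result  # -> out = 4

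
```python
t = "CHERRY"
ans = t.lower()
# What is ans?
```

Trace (tracking ans):
t = 'CHERRY'  # -> t = 'CHERRY'
ans = t.lower()  # -> ans = 'cherry'

Answer: 'cherry'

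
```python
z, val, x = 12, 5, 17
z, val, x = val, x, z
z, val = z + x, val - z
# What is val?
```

Answer: 12

Derivation:
Trace (tracking val):
z, val, x = (12, 5, 17)  # -> z = 12, val = 5, x = 17
z, val, x = (val, x, z)  # -> z = 5, val = 17, x = 12
z, val = (z + x, val - z)  # -> z = 17, val = 12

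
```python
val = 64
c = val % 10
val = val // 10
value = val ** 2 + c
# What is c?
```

Trace (tracking c):
val = 64  # -> val = 64
c = val % 10  # -> c = 4
val = val // 10  # -> val = 6
value = val ** 2 + c  # -> value = 40

Answer: 4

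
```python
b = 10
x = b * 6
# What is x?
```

Trace (tracking x):
b = 10  # -> b = 10
x = b * 6  # -> x = 60

Answer: 60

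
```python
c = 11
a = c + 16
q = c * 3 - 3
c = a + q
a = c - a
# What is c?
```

Answer: 57

Derivation:
Trace (tracking c):
c = 11  # -> c = 11
a = c + 16  # -> a = 27
q = c * 3 - 3  # -> q = 30
c = a + q  # -> c = 57
a = c - a  # -> a = 30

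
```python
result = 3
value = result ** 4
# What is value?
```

Trace (tracking value):
result = 3  # -> result = 3
value = result ** 4  # -> value = 81

Answer: 81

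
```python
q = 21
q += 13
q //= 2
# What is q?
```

Answer: 17

Derivation:
Trace (tracking q):
q = 21  # -> q = 21
q += 13  # -> q = 34
q //= 2  # -> q = 17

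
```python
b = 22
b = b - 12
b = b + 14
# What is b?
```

Trace (tracking b):
b = 22  # -> b = 22
b = b - 12  # -> b = 10
b = b + 14  # -> b = 24

Answer: 24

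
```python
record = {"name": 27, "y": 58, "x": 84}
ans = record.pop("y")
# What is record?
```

Trace (tracking record):
record = {'name': 27, 'y': 58, 'x': 84}  # -> record = {'name': 27, 'y': 58, 'x': 84}
ans = record.pop('y')  # -> ans = 58

Answer: {'name': 27, 'x': 84}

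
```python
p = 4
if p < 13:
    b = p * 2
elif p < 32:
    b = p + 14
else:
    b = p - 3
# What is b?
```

Answer: 8

Derivation:
Trace (tracking b):
p = 4  # -> p = 4
if p < 13:  # condition is True
    b = p * 2  # -> b = 8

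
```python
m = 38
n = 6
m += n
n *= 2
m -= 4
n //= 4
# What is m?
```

Trace (tracking m):
m = 38  # -> m = 38
n = 6  # -> n = 6
m += n  # -> m = 44
n *= 2  # -> n = 12
m -= 4  # -> m = 40
n //= 4  # -> n = 3

Answer: 40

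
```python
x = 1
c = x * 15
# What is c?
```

Trace (tracking c):
x = 1  # -> x = 1
c = x * 15  # -> c = 15

Answer: 15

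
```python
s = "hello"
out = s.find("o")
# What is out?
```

Answer: 4

Derivation:
Trace (tracking out):
s = 'hello'  # -> s = 'hello'
out = s.find('o')  # -> out = 4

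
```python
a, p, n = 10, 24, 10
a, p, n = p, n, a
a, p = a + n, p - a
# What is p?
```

Answer: -14

Derivation:
Trace (tracking p):
a, p, n = (10, 24, 10)  # -> a = 10, p = 24, n = 10
a, p, n = (p, n, a)  # -> a = 24, p = 10, n = 10
a, p = (a + n, p - a)  # -> a = 34, p = -14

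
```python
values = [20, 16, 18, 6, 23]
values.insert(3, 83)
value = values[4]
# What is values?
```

Answer: [20, 16, 18, 83, 6, 23]

Derivation:
Trace (tracking values):
values = [20, 16, 18, 6, 23]  # -> values = [20, 16, 18, 6, 23]
values.insert(3, 83)  # -> values = [20, 16, 18, 83, 6, 23]
value = values[4]  # -> value = 6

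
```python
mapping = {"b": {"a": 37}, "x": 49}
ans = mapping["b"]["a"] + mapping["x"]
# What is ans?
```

Answer: 86

Derivation:
Trace (tracking ans):
mapping = {'b': {'a': 37}, 'x': 49}  # -> mapping = {'b': {'a': 37}, 'x': 49}
ans = mapping['b']['a'] + mapping['x']  # -> ans = 86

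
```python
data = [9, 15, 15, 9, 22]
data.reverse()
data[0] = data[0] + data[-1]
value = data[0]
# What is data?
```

Trace (tracking data):
data = [9, 15, 15, 9, 22]  # -> data = [9, 15, 15, 9, 22]
data.reverse()  # -> data = [22, 9, 15, 15, 9]
data[0] = data[0] + data[-1]  # -> data = [31, 9, 15, 15, 9]
value = data[0]  # -> value = 31

Answer: [31, 9, 15, 15, 9]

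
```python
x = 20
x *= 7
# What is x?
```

Answer: 140

Derivation:
Trace (tracking x):
x = 20  # -> x = 20
x *= 7  # -> x = 140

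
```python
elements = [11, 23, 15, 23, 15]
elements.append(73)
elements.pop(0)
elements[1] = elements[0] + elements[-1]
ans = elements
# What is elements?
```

Answer: [23, 96, 23, 15, 73]

Derivation:
Trace (tracking elements):
elements = [11, 23, 15, 23, 15]  # -> elements = [11, 23, 15, 23, 15]
elements.append(73)  # -> elements = [11, 23, 15, 23, 15, 73]
elements.pop(0)  # -> elements = [23, 15, 23, 15, 73]
elements[1] = elements[0] + elements[-1]  # -> elements = [23, 96, 23, 15, 73]
ans = elements  # -> ans = [23, 96, 23, 15, 73]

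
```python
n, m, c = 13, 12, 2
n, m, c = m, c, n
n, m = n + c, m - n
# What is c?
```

Answer: 13

Derivation:
Trace (tracking c):
n, m, c = (13, 12, 2)  # -> n = 13, m = 12, c = 2
n, m, c = (m, c, n)  # -> n = 12, m = 2, c = 13
n, m = (n + c, m - n)  # -> n = 25, m = -10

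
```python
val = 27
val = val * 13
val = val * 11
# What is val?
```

Trace (tracking val):
val = 27  # -> val = 27
val = val * 13  # -> val = 351
val = val * 11  # -> val = 3861

Answer: 3861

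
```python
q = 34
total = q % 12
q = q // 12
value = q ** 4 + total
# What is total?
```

Trace (tracking total):
q = 34  # -> q = 34
total = q % 12  # -> total = 10
q = q // 12  # -> q = 2
value = q ** 4 + total  # -> value = 26

Answer: 10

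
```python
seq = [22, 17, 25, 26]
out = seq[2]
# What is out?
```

Trace (tracking out):
seq = [22, 17, 25, 26]  # -> seq = [22, 17, 25, 26]
out = seq[2]  # -> out = 25

Answer: 25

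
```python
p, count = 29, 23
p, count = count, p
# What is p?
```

Answer: 23

Derivation:
Trace (tracking p):
p, count = (29, 23)  # -> p = 29, count = 23
p, count = (count, p)  # -> p = 23, count = 29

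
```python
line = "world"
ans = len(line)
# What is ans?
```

Trace (tracking ans):
line = 'world'  # -> line = 'world'
ans = len(line)  # -> ans = 5

Answer: 5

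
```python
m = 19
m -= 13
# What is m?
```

Answer: 6

Derivation:
Trace (tracking m):
m = 19  # -> m = 19
m -= 13  # -> m = 6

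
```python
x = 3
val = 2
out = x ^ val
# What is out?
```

Answer: 1

Derivation:
Trace (tracking out):
x = 3  # -> x = 3
val = 2  # -> val = 2
out = x ^ val  # -> out = 1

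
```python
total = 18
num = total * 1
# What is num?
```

Answer: 18

Derivation:
Trace (tracking num):
total = 18  # -> total = 18
num = total * 1  # -> num = 18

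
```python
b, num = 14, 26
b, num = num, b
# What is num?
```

Trace (tracking num):
b, num = (14, 26)  # -> b = 14, num = 26
b, num = (num, b)  # -> b = 26, num = 14

Answer: 14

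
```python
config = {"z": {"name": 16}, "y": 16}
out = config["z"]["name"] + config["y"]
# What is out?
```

Trace (tracking out):
config = {'z': {'name': 16}, 'y': 16}  # -> config = {'z': {'name': 16}, 'y': 16}
out = config['z']['name'] + config['y']  # -> out = 32

Answer: 32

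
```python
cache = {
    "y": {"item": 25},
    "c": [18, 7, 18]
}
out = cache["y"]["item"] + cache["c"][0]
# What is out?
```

Answer: 43

Derivation:
Trace (tracking out):
cache = {'y': {'item': 25}, 'c': [18, 7, 18]}  # -> cache = {'y': {'item': 25}, 'c': [18, 7, 18]}
out = cache['y']['item'] + cache['c'][0]  # -> out = 43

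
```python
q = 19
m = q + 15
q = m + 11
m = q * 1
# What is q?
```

Trace (tracking q):
q = 19  # -> q = 19
m = q + 15  # -> m = 34
q = m + 11  # -> q = 45
m = q * 1  # -> m = 45

Answer: 45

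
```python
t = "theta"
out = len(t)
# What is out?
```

Answer: 5

Derivation:
Trace (tracking out):
t = 'theta'  # -> t = 'theta'
out = len(t)  # -> out = 5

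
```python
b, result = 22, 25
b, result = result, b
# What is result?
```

Answer: 22

Derivation:
Trace (tracking result):
b, result = (22, 25)  # -> b = 22, result = 25
b, result = (result, b)  # -> b = 25, result = 22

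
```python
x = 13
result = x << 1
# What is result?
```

Answer: 26

Derivation:
Trace (tracking result):
x = 13  # -> x = 13
result = x << 1  # -> result = 26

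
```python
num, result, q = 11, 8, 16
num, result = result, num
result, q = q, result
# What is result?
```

Answer: 16

Derivation:
Trace (tracking result):
num, result, q = (11, 8, 16)  # -> num = 11, result = 8, q = 16
num, result = (result, num)  # -> num = 8, result = 11
result, q = (q, result)  # -> result = 16, q = 11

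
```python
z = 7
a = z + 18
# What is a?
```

Answer: 25

Derivation:
Trace (tracking a):
z = 7  # -> z = 7
a = z + 18  # -> a = 25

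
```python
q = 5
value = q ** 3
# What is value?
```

Answer: 125

Derivation:
Trace (tracking value):
q = 5  # -> q = 5
value = q ** 3  # -> value = 125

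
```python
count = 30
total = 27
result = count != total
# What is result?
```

Trace (tracking result):
count = 30  # -> count = 30
total = 27  # -> total = 27
result = count != total  # -> result = True

Answer: True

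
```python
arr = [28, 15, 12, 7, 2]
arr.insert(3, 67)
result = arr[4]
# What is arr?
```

Answer: [28, 15, 12, 67, 7, 2]

Derivation:
Trace (tracking arr):
arr = [28, 15, 12, 7, 2]  # -> arr = [28, 15, 12, 7, 2]
arr.insert(3, 67)  # -> arr = [28, 15, 12, 67, 7, 2]
result = arr[4]  # -> result = 7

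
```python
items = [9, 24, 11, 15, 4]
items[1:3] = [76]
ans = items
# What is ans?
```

Trace (tracking ans):
items = [9, 24, 11, 15, 4]  # -> items = [9, 24, 11, 15, 4]
items[1:3] = [76]  # -> items = [9, 76, 15, 4]
ans = items  # -> ans = [9, 76, 15, 4]

Answer: [9, 76, 15, 4]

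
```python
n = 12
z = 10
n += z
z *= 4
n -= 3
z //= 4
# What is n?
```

Trace (tracking n):
n = 12  # -> n = 12
z = 10  # -> z = 10
n += z  # -> n = 22
z *= 4  # -> z = 40
n -= 3  # -> n = 19
z //= 4  # -> z = 10

Answer: 19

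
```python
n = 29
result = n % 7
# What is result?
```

Trace (tracking result):
n = 29  # -> n = 29
result = n % 7  # -> result = 1

Answer: 1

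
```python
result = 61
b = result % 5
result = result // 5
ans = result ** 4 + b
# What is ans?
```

Answer: 20737

Derivation:
Trace (tracking ans):
result = 61  # -> result = 61
b = result % 5  # -> b = 1
result = result // 5  # -> result = 12
ans = result ** 4 + b  # -> ans = 20737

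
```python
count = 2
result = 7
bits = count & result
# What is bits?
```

Answer: 2

Derivation:
Trace (tracking bits):
count = 2  # -> count = 2
result = 7  # -> result = 7
bits = count & result  # -> bits = 2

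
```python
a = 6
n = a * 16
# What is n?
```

Answer: 96

Derivation:
Trace (tracking n):
a = 6  # -> a = 6
n = a * 16  # -> n = 96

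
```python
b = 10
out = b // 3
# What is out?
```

Answer: 3

Derivation:
Trace (tracking out):
b = 10  # -> b = 10
out = b // 3  # -> out = 3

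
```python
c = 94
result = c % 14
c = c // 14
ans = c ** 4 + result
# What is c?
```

Answer: 6

Derivation:
Trace (tracking c):
c = 94  # -> c = 94
result = c % 14  # -> result = 10
c = c // 14  # -> c = 6
ans = c ** 4 + result  # -> ans = 1306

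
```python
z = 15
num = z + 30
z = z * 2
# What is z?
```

Trace (tracking z):
z = 15  # -> z = 15
num = z + 30  # -> num = 45
z = z * 2  # -> z = 30

Answer: 30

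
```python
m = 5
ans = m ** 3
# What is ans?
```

Trace (tracking ans):
m = 5  # -> m = 5
ans = m ** 3  # -> ans = 125

Answer: 125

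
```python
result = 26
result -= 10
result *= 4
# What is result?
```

Trace (tracking result):
result = 26  # -> result = 26
result -= 10  # -> result = 16
result *= 4  # -> result = 64

Answer: 64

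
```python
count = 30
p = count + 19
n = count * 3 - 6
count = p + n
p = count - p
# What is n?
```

Trace (tracking n):
count = 30  # -> count = 30
p = count + 19  # -> p = 49
n = count * 3 - 6  # -> n = 84
count = p + n  # -> count = 133
p = count - p  # -> p = 84

Answer: 84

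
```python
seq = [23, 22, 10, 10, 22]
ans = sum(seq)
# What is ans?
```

Trace (tracking ans):
seq = [23, 22, 10, 10, 22]  # -> seq = [23, 22, 10, 10, 22]
ans = sum(seq)  # -> ans = 87

Answer: 87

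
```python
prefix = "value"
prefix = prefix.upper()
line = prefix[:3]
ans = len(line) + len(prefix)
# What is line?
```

Answer: 'VAL'

Derivation:
Trace (tracking line):
prefix = 'value'  # -> prefix = 'value'
prefix = prefix.upper()  # -> prefix = 'VALUE'
line = prefix[:3]  # -> line = 'VAL'
ans = len(line) + len(prefix)  # -> ans = 8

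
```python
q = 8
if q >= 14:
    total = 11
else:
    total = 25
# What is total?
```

Answer: 25

Derivation:
Trace (tracking total):
q = 8  # -> q = 8
if q >= 14:  # condition is False
else:
    total = 25  # -> total = 25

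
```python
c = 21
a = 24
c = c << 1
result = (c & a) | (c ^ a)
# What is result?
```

Answer: 58

Derivation:
Trace (tracking result):
c = 21  # -> c = 21
a = 24  # -> a = 24
c = c << 1  # -> c = 42
result = c & a | c ^ a  # -> result = 58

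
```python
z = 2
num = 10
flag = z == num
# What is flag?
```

Answer: False

Derivation:
Trace (tracking flag):
z = 2  # -> z = 2
num = 10  # -> num = 10
flag = z == num  # -> flag = False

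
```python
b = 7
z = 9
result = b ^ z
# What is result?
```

Answer: 14

Derivation:
Trace (tracking result):
b = 7  # -> b = 7
z = 9  # -> z = 9
result = b ^ z  # -> result = 14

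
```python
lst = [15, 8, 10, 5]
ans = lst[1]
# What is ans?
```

Answer: 8

Derivation:
Trace (tracking ans):
lst = [15, 8, 10, 5]  # -> lst = [15, 8, 10, 5]
ans = lst[1]  # -> ans = 8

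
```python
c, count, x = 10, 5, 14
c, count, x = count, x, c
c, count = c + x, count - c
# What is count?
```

Answer: 9

Derivation:
Trace (tracking count):
c, count, x = (10, 5, 14)  # -> c = 10, count = 5, x = 14
c, count, x = (count, x, c)  # -> c = 5, count = 14, x = 10
c, count = (c + x, count - c)  # -> c = 15, count = 9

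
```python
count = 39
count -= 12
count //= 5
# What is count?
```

Answer: 5

Derivation:
Trace (tracking count):
count = 39  # -> count = 39
count -= 12  # -> count = 27
count //= 5  # -> count = 5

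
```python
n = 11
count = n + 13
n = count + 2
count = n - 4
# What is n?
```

Trace (tracking n):
n = 11  # -> n = 11
count = n + 13  # -> count = 24
n = count + 2  # -> n = 26
count = n - 4  # -> count = 22

Answer: 26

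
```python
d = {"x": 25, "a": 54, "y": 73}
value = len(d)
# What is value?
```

Answer: 3

Derivation:
Trace (tracking value):
d = {'x': 25, 'a': 54, 'y': 73}  # -> d = {'x': 25, 'a': 54, 'y': 73}
value = len(d)  # -> value = 3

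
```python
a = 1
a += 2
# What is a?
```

Answer: 3

Derivation:
Trace (tracking a):
a = 1  # -> a = 1
a += 2  # -> a = 3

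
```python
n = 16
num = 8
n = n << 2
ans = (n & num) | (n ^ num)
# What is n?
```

Answer: 64

Derivation:
Trace (tracking n):
n = 16  # -> n = 16
num = 8  # -> num = 8
n = n << 2  # -> n = 64
ans = n & num | n ^ num  # -> ans = 72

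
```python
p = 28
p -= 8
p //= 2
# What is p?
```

Trace (tracking p):
p = 28  # -> p = 28
p -= 8  # -> p = 20
p //= 2  # -> p = 10

Answer: 10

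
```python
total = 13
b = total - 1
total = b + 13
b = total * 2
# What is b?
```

Trace (tracking b):
total = 13  # -> total = 13
b = total - 1  # -> b = 12
total = b + 13  # -> total = 25
b = total * 2  # -> b = 50

Answer: 50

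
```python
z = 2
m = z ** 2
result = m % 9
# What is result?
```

Trace (tracking result):
z = 2  # -> z = 2
m = z ** 2  # -> m = 4
result = m % 9  # -> result = 4

Answer: 4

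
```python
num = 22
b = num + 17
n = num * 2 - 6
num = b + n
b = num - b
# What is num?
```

Trace (tracking num):
num = 22  # -> num = 22
b = num + 17  # -> b = 39
n = num * 2 - 6  # -> n = 38
num = b + n  # -> num = 77
b = num - b  # -> b = 38

Answer: 77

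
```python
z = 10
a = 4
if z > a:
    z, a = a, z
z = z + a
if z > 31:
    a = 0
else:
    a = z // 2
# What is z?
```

Answer: 14

Derivation:
Trace (tracking z):
z = 10  # -> z = 10
a = 4  # -> a = 4
if z > a:  # condition is True
    z, a = (a, z)  # -> z = 4, a = 10
z = z + a  # -> z = 14
if z > 31:  # condition is False
else:
    a = z // 2  # -> a = 7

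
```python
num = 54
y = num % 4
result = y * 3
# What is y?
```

Answer: 2

Derivation:
Trace (tracking y):
num = 54  # -> num = 54
y = num % 4  # -> y = 2
result = y * 3  # -> result = 6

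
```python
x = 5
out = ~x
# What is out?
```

Answer: -6

Derivation:
Trace (tracking out):
x = 5  # -> x = 5
out = ~x  # -> out = -6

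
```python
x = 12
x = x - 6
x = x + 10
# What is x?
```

Answer: 16

Derivation:
Trace (tracking x):
x = 12  # -> x = 12
x = x - 6  # -> x = 6
x = x + 10  # -> x = 16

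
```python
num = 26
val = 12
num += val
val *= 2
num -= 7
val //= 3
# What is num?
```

Answer: 31

Derivation:
Trace (tracking num):
num = 26  # -> num = 26
val = 12  # -> val = 12
num += val  # -> num = 38
val *= 2  # -> val = 24
num -= 7  # -> num = 31
val //= 3  # -> val = 8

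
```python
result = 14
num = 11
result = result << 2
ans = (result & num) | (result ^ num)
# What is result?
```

Trace (tracking result):
result = 14  # -> result = 14
num = 11  # -> num = 11
result = result << 2  # -> result = 56
ans = result & num | result ^ num  # -> ans = 59

Answer: 56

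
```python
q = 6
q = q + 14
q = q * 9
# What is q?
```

Trace (tracking q):
q = 6  # -> q = 6
q = q + 14  # -> q = 20
q = q * 9  # -> q = 180

Answer: 180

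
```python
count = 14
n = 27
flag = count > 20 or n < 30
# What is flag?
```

Trace (tracking flag):
count = 14  # -> count = 14
n = 27  # -> n = 27
flag = count > 20 or n < 30  # -> flag = True

Answer: True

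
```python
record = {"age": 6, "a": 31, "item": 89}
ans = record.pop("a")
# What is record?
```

Answer: {'age': 6, 'item': 89}

Derivation:
Trace (tracking record):
record = {'age': 6, 'a': 31, 'item': 89}  # -> record = {'age': 6, 'a': 31, 'item': 89}
ans = record.pop('a')  # -> ans = 31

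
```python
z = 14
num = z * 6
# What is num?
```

Answer: 84

Derivation:
Trace (tracking num):
z = 14  # -> z = 14
num = z * 6  # -> num = 84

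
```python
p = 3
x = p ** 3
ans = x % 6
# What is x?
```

Trace (tracking x):
p = 3  # -> p = 3
x = p ** 3  # -> x = 27
ans = x % 6  # -> ans = 3

Answer: 27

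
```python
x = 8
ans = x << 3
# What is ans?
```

Answer: 64

Derivation:
Trace (tracking ans):
x = 8  # -> x = 8
ans = x << 3  # -> ans = 64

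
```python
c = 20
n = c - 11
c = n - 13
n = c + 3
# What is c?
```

Answer: -4

Derivation:
Trace (tracking c):
c = 20  # -> c = 20
n = c - 11  # -> n = 9
c = n - 13  # -> c = -4
n = c + 3  # -> n = -1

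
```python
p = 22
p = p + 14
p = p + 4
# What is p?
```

Trace (tracking p):
p = 22  # -> p = 22
p = p + 14  # -> p = 36
p = p + 4  # -> p = 40

Answer: 40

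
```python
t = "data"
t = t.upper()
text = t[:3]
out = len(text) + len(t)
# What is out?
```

Answer: 7

Derivation:
Trace (tracking out):
t = 'data'  # -> t = 'data'
t = t.upper()  # -> t = 'DATA'
text = t[:3]  # -> text = 'DAT'
out = len(text) + len(t)  # -> out = 7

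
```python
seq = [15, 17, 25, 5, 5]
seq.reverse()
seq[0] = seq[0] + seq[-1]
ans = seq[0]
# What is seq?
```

Trace (tracking seq):
seq = [15, 17, 25, 5, 5]  # -> seq = [15, 17, 25, 5, 5]
seq.reverse()  # -> seq = [5, 5, 25, 17, 15]
seq[0] = seq[0] + seq[-1]  # -> seq = [20, 5, 25, 17, 15]
ans = seq[0]  # -> ans = 20

Answer: [20, 5, 25, 17, 15]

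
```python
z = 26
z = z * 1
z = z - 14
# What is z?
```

Trace (tracking z):
z = 26  # -> z = 26
z = z * 1  # -> z = 26
z = z - 14  # -> z = 12

Answer: 12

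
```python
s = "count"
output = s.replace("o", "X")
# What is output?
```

Trace (tracking output):
s = 'count'  # -> s = 'count'
output = s.replace('o', 'X')  # -> output = 'cXunt'

Answer: 'cXunt'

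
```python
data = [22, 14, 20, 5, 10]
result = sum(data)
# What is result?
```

Trace (tracking result):
data = [22, 14, 20, 5, 10]  # -> data = [22, 14, 20, 5, 10]
result = sum(data)  # -> result = 71

Answer: 71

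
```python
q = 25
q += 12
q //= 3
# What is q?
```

Answer: 12

Derivation:
Trace (tracking q):
q = 25  # -> q = 25
q += 12  # -> q = 37
q //= 3  # -> q = 12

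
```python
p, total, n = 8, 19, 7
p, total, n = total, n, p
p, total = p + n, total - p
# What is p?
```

Trace (tracking p):
p, total, n = (8, 19, 7)  # -> p = 8, total = 19, n = 7
p, total, n = (total, n, p)  # -> p = 19, total = 7, n = 8
p, total = (p + n, total - p)  # -> p = 27, total = -12

Answer: 27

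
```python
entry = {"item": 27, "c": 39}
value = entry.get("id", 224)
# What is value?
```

Answer: 224

Derivation:
Trace (tracking value):
entry = {'item': 27, 'c': 39}  # -> entry = {'item': 27, 'c': 39}
value = entry.get('id', 224)  # -> value = 224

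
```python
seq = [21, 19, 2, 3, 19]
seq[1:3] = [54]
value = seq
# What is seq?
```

Trace (tracking seq):
seq = [21, 19, 2, 3, 19]  # -> seq = [21, 19, 2, 3, 19]
seq[1:3] = [54]  # -> seq = [21, 54, 3, 19]
value = seq  # -> value = [21, 54, 3, 19]

Answer: [21, 54, 3, 19]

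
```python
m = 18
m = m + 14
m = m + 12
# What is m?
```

Answer: 44

Derivation:
Trace (tracking m):
m = 18  # -> m = 18
m = m + 14  # -> m = 32
m = m + 12  # -> m = 44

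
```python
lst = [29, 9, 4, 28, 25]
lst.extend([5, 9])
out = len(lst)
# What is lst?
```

Trace (tracking lst):
lst = [29, 9, 4, 28, 25]  # -> lst = [29, 9, 4, 28, 25]
lst.extend([5, 9])  # -> lst = [29, 9, 4, 28, 25, 5, 9]
out = len(lst)  # -> out = 7

Answer: [29, 9, 4, 28, 25, 5, 9]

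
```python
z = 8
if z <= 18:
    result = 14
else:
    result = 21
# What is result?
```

Trace (tracking result):
z = 8  # -> z = 8
if z <= 18:  # condition is True
    result = 14  # -> result = 14

Answer: 14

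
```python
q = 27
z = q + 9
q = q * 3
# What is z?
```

Trace (tracking z):
q = 27  # -> q = 27
z = q + 9  # -> z = 36
q = q * 3  # -> q = 81

Answer: 36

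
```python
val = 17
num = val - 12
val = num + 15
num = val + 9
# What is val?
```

Trace (tracking val):
val = 17  # -> val = 17
num = val - 12  # -> num = 5
val = num + 15  # -> val = 20
num = val + 9  # -> num = 29

Answer: 20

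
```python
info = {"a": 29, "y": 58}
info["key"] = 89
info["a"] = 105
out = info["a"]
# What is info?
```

Answer: {'a': 105, 'y': 58, 'key': 89}

Derivation:
Trace (tracking info):
info = {'a': 29, 'y': 58}  # -> info = {'a': 29, 'y': 58}
info['key'] = 89  # -> info = {'a': 29, 'y': 58, 'key': 89}
info['a'] = 105  # -> info = {'a': 105, 'y': 58, 'key': 89}
out = info['a']  # -> out = 105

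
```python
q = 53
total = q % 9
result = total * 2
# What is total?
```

Trace (tracking total):
q = 53  # -> q = 53
total = q % 9  # -> total = 8
result = total * 2  # -> result = 16

Answer: 8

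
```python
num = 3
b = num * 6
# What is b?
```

Trace (tracking b):
num = 3  # -> num = 3
b = num * 6  # -> b = 18

Answer: 18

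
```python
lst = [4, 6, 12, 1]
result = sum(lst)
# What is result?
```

Answer: 23

Derivation:
Trace (tracking result):
lst = [4, 6, 12, 1]  # -> lst = [4, 6, 12, 1]
result = sum(lst)  # -> result = 23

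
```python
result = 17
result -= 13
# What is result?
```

Trace (tracking result):
result = 17  # -> result = 17
result -= 13  # -> result = 4

Answer: 4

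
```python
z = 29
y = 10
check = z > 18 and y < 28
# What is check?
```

Trace (tracking check):
z = 29  # -> z = 29
y = 10  # -> y = 10
check = z > 18 and y < 28  # -> check = True

Answer: True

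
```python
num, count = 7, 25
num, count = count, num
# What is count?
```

Trace (tracking count):
num, count = (7, 25)  # -> num = 7, count = 25
num, count = (count, num)  # -> num = 25, count = 7

Answer: 7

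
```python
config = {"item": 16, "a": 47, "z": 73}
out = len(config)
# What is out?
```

Trace (tracking out):
config = {'item': 16, 'a': 47, 'z': 73}  # -> config = {'item': 16, 'a': 47, 'z': 73}
out = len(config)  # -> out = 3

Answer: 3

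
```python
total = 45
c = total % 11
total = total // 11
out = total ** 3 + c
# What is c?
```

Answer: 1

Derivation:
Trace (tracking c):
total = 45  # -> total = 45
c = total % 11  # -> c = 1
total = total // 11  # -> total = 4
out = total ** 3 + c  # -> out = 65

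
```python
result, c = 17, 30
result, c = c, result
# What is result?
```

Trace (tracking result):
result, c = (17, 30)  # -> result = 17, c = 30
result, c = (c, result)  # -> result = 30, c = 17

Answer: 30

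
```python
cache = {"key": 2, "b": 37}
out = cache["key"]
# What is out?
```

Trace (tracking out):
cache = {'key': 2, 'b': 37}  # -> cache = {'key': 2, 'b': 37}
out = cache['key']  # -> out = 2

Answer: 2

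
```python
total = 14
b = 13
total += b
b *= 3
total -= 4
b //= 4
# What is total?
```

Trace (tracking total):
total = 14  # -> total = 14
b = 13  # -> b = 13
total += b  # -> total = 27
b *= 3  # -> b = 39
total -= 4  # -> total = 23
b //= 4  # -> b = 9

Answer: 23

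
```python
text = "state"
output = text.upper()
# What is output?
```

Answer: 'STATE'

Derivation:
Trace (tracking output):
text = 'state'  # -> text = 'state'
output = text.upper()  # -> output = 'STATE'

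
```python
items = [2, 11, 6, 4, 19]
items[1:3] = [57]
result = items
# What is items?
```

Trace (tracking items):
items = [2, 11, 6, 4, 19]  # -> items = [2, 11, 6, 4, 19]
items[1:3] = [57]  # -> items = [2, 57, 4, 19]
result = items  # -> result = [2, 57, 4, 19]

Answer: [2, 57, 4, 19]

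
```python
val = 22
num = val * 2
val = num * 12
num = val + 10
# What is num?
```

Trace (tracking num):
val = 22  # -> val = 22
num = val * 2  # -> num = 44
val = num * 12  # -> val = 528
num = val + 10  # -> num = 538

Answer: 538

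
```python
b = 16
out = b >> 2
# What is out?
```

Trace (tracking out):
b = 16  # -> b = 16
out = b >> 2  # -> out = 4

Answer: 4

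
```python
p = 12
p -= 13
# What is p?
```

Answer: -1

Derivation:
Trace (tracking p):
p = 12  # -> p = 12
p -= 13  # -> p = -1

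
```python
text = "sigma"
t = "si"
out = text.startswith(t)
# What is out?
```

Trace (tracking out):
text = 'sigma'  # -> text = 'sigma'
t = 'si'  # -> t = 'si'
out = text.startswith(t)  # -> out = True

Answer: True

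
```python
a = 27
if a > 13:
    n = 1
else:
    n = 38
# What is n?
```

Trace (tracking n):
a = 27  # -> a = 27
if a > 13:  # condition is True
    n = 1  # -> n = 1

Answer: 1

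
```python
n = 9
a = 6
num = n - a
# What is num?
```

Answer: 3

Derivation:
Trace (tracking num):
n = 9  # -> n = 9
a = 6  # -> a = 6
num = n - a  # -> num = 3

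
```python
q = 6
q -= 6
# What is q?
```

Trace (tracking q):
q = 6  # -> q = 6
q -= 6  # -> q = 0

Answer: 0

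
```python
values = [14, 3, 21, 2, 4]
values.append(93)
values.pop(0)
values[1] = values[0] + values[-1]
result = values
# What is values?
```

Answer: [3, 96, 2, 4, 93]

Derivation:
Trace (tracking values):
values = [14, 3, 21, 2, 4]  # -> values = [14, 3, 21, 2, 4]
values.append(93)  # -> values = [14, 3, 21, 2, 4, 93]
values.pop(0)  # -> values = [3, 21, 2, 4, 93]
values[1] = values[0] + values[-1]  # -> values = [3, 96, 2, 4, 93]
result = values  # -> result = [3, 96, 2, 4, 93]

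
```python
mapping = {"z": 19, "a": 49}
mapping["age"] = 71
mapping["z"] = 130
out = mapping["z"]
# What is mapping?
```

Trace (tracking mapping):
mapping = {'z': 19, 'a': 49}  # -> mapping = {'z': 19, 'a': 49}
mapping['age'] = 71  # -> mapping = {'z': 19, 'a': 49, 'age': 71}
mapping['z'] = 130  # -> mapping = {'z': 130, 'a': 49, 'age': 71}
out = mapping['z']  # -> out = 130

Answer: {'z': 130, 'a': 49, 'age': 71}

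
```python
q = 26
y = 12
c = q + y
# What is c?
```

Trace (tracking c):
q = 26  # -> q = 26
y = 12  # -> y = 12
c = q + y  # -> c = 38

Answer: 38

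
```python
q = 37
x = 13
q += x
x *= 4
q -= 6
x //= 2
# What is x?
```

Trace (tracking x):
q = 37  # -> q = 37
x = 13  # -> x = 13
q += x  # -> q = 50
x *= 4  # -> x = 52
q -= 6  # -> q = 44
x //= 2  # -> x = 26

Answer: 26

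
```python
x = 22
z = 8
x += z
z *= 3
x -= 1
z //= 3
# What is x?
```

Trace (tracking x):
x = 22  # -> x = 22
z = 8  # -> z = 8
x += z  # -> x = 30
z *= 3  # -> z = 24
x -= 1  # -> x = 29
z //= 3  # -> z = 8

Answer: 29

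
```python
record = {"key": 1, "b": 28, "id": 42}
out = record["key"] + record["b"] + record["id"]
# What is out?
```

Answer: 71

Derivation:
Trace (tracking out):
record = {'key': 1, 'b': 28, 'id': 42}  # -> record = {'key': 1, 'b': 28, 'id': 42}
out = record['key'] + record['b'] + record['id']  # -> out = 71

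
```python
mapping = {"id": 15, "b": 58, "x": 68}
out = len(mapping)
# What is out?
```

Trace (tracking out):
mapping = {'id': 15, 'b': 58, 'x': 68}  # -> mapping = {'id': 15, 'b': 58, 'x': 68}
out = len(mapping)  # -> out = 3

Answer: 3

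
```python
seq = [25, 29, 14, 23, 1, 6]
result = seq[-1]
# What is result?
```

Trace (tracking result):
seq = [25, 29, 14, 23, 1, 6]  # -> seq = [25, 29, 14, 23, 1, 6]
result = seq[-1]  # -> result = 6

Answer: 6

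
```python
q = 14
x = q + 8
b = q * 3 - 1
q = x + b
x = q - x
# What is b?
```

Answer: 41

Derivation:
Trace (tracking b):
q = 14  # -> q = 14
x = q + 8  # -> x = 22
b = q * 3 - 1  # -> b = 41
q = x + b  # -> q = 63
x = q - x  # -> x = 41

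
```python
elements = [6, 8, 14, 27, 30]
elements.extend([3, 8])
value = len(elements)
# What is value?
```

Answer: 7

Derivation:
Trace (tracking value):
elements = [6, 8, 14, 27, 30]  # -> elements = [6, 8, 14, 27, 30]
elements.extend([3, 8])  # -> elements = [6, 8, 14, 27, 30, 3, 8]
value = len(elements)  # -> value = 7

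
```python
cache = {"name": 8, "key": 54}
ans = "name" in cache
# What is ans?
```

Trace (tracking ans):
cache = {'name': 8, 'key': 54}  # -> cache = {'name': 8, 'key': 54}
ans = 'name' in cache  # -> ans = True

Answer: True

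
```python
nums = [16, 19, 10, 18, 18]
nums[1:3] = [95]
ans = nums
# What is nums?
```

Answer: [16, 95, 18, 18]

Derivation:
Trace (tracking nums):
nums = [16, 19, 10, 18, 18]  # -> nums = [16, 19, 10, 18, 18]
nums[1:3] = [95]  # -> nums = [16, 95, 18, 18]
ans = nums  # -> ans = [16, 95, 18, 18]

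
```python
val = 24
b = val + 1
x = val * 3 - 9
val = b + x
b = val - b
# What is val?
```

Trace (tracking val):
val = 24  # -> val = 24
b = val + 1  # -> b = 25
x = val * 3 - 9  # -> x = 63
val = b + x  # -> val = 88
b = val - b  # -> b = 63

Answer: 88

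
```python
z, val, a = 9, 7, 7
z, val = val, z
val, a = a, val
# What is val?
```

Answer: 7

Derivation:
Trace (tracking val):
z, val, a = (9, 7, 7)  # -> z = 9, val = 7, a = 7
z, val = (val, z)  # -> z = 7, val = 9
val, a = (a, val)  # -> val = 7, a = 9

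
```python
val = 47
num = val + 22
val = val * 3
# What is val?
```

Trace (tracking val):
val = 47  # -> val = 47
num = val + 22  # -> num = 69
val = val * 3  # -> val = 141

Answer: 141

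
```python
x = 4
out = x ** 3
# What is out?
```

Trace (tracking out):
x = 4  # -> x = 4
out = x ** 3  # -> out = 64

Answer: 64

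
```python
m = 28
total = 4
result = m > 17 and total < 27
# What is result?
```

Trace (tracking result):
m = 28  # -> m = 28
total = 4  # -> total = 4
result = m > 17 and total < 27  # -> result = True

Answer: True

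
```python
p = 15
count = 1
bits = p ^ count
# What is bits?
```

Trace (tracking bits):
p = 15  # -> p = 15
count = 1  # -> count = 1
bits = p ^ count  # -> bits = 14

Answer: 14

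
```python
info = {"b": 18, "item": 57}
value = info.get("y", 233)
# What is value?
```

Trace (tracking value):
info = {'b': 18, 'item': 57}  # -> info = {'b': 18, 'item': 57}
value = info.get('y', 233)  # -> value = 233

Answer: 233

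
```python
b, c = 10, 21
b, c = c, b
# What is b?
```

Trace (tracking b):
b, c = (10, 21)  # -> b = 10, c = 21
b, c = (c, b)  # -> b = 21, c = 10

Answer: 21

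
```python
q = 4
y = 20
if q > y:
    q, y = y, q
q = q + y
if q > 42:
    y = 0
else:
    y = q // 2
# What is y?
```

Trace (tracking y):
q = 4  # -> q = 4
y = 20  # -> y = 20
if q > y:  # condition is False
q = q + y  # -> q = 24
if q > 42:  # condition is False
else:
    y = q // 2  # -> y = 12

Answer: 12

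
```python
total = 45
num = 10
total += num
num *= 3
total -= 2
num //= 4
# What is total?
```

Trace (tracking total):
total = 45  # -> total = 45
num = 10  # -> num = 10
total += num  # -> total = 55
num *= 3  # -> num = 30
total -= 2  # -> total = 53
num //= 4  # -> num = 7

Answer: 53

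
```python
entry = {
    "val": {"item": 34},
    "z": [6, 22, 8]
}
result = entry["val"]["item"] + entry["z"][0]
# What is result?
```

Answer: 40

Derivation:
Trace (tracking result):
entry = {'val': {'item': 34}, 'z': [6, 22, 8]}  # -> entry = {'val': {'item': 34}, 'z': [6, 22, 8]}
result = entry['val']['item'] + entry['z'][0]  # -> result = 40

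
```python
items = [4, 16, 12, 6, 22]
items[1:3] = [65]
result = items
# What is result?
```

Answer: [4, 65, 6, 22]

Derivation:
Trace (tracking result):
items = [4, 16, 12, 6, 22]  # -> items = [4, 16, 12, 6, 22]
items[1:3] = [65]  # -> items = [4, 65, 6, 22]
result = items  # -> result = [4, 65, 6, 22]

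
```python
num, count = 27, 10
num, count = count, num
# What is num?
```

Trace (tracking num):
num, count = (27, 10)  # -> num = 27, count = 10
num, count = (count, num)  # -> num = 10, count = 27

Answer: 10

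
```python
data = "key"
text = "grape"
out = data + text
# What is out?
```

Answer: 'keygrape'

Derivation:
Trace (tracking out):
data = 'key'  # -> data = 'key'
text = 'grape'  # -> text = 'grape'
out = data + text  # -> out = 'keygrape'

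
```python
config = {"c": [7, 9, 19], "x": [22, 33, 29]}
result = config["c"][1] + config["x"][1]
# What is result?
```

Answer: 42

Derivation:
Trace (tracking result):
config = {'c': [7, 9, 19], 'x': [22, 33, 29]}  # -> config = {'c': [7, 9, 19], 'x': [22, 33, 29]}
result = config['c'][1] + config['x'][1]  # -> result = 42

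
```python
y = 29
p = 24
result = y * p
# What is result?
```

Answer: 696

Derivation:
Trace (tracking result):
y = 29  # -> y = 29
p = 24  # -> p = 24
result = y * p  # -> result = 696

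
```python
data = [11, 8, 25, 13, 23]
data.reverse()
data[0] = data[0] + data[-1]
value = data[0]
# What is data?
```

Trace (tracking data):
data = [11, 8, 25, 13, 23]  # -> data = [11, 8, 25, 13, 23]
data.reverse()  # -> data = [23, 13, 25, 8, 11]
data[0] = data[0] + data[-1]  # -> data = [34, 13, 25, 8, 11]
value = data[0]  # -> value = 34

Answer: [34, 13, 25, 8, 11]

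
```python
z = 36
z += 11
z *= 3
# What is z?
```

Answer: 141

Derivation:
Trace (tracking z):
z = 36  # -> z = 36
z += 11  # -> z = 47
z *= 3  # -> z = 141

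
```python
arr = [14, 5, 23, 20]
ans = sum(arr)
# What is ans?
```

Answer: 62

Derivation:
Trace (tracking ans):
arr = [14, 5, 23, 20]  # -> arr = [14, 5, 23, 20]
ans = sum(arr)  # -> ans = 62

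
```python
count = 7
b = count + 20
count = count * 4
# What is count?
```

Trace (tracking count):
count = 7  # -> count = 7
b = count + 20  # -> b = 27
count = count * 4  # -> count = 28

Answer: 28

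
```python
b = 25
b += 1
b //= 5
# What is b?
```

Answer: 5

Derivation:
Trace (tracking b):
b = 25  # -> b = 25
b += 1  # -> b = 26
b //= 5  # -> b = 5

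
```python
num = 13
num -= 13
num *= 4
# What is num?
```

Trace (tracking num):
num = 13  # -> num = 13
num -= 13  # -> num = 0
num *= 4  # -> num = 0

Answer: 0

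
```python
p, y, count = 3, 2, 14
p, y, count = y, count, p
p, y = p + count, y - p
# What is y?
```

Answer: 12

Derivation:
Trace (tracking y):
p, y, count = (3, 2, 14)  # -> p = 3, y = 2, count = 14
p, y, count = (y, count, p)  # -> p = 2, y = 14, count = 3
p, y = (p + count, y - p)  # -> p = 5, y = 12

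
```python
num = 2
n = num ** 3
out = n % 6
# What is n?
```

Answer: 8

Derivation:
Trace (tracking n):
num = 2  # -> num = 2
n = num ** 3  # -> n = 8
out = n % 6  # -> out = 2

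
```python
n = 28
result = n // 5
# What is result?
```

Trace (tracking result):
n = 28  # -> n = 28
result = n // 5  # -> result = 5

Answer: 5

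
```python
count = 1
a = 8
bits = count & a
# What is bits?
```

Trace (tracking bits):
count = 1  # -> count = 1
a = 8  # -> a = 8
bits = count & a  # -> bits = 0

Answer: 0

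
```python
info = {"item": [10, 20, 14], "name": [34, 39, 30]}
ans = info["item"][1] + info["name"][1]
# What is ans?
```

Trace (tracking ans):
info = {'item': [10, 20, 14], 'name': [34, 39, 30]}  # -> info = {'item': [10, 20, 14], 'name': [34, 39, 30]}
ans = info['item'][1] + info['name'][1]  # -> ans = 59

Answer: 59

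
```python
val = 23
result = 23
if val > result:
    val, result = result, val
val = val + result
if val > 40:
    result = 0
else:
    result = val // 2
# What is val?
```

Trace (tracking val):
val = 23  # -> val = 23
result = 23  # -> result = 23
if val > result:  # condition is False
val = val + result  # -> val = 46
if val > 40:  # condition is True
    result = 0  # -> result = 0

Answer: 46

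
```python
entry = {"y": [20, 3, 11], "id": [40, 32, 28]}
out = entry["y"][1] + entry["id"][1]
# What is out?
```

Answer: 35

Derivation:
Trace (tracking out):
entry = {'y': [20, 3, 11], 'id': [40, 32, 28]}  # -> entry = {'y': [20, 3, 11], 'id': [40, 32, 28]}
out = entry['y'][1] + entry['id'][1]  # -> out = 35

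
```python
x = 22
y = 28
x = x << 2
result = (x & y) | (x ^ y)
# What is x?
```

Answer: 88

Derivation:
Trace (tracking x):
x = 22  # -> x = 22
y = 28  # -> y = 28
x = x << 2  # -> x = 88
result = x & y | x ^ y  # -> result = 92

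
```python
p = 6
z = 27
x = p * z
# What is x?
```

Answer: 162

Derivation:
Trace (tracking x):
p = 6  # -> p = 6
z = 27  # -> z = 27
x = p * z  # -> x = 162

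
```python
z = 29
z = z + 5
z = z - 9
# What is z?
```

Trace (tracking z):
z = 29  # -> z = 29
z = z + 5  # -> z = 34
z = z - 9  # -> z = 25

Answer: 25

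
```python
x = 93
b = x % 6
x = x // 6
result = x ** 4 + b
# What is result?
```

Answer: 50628

Derivation:
Trace (tracking result):
x = 93  # -> x = 93
b = x % 6  # -> b = 3
x = x // 6  # -> x = 15
result = x ** 4 + b  # -> result = 50628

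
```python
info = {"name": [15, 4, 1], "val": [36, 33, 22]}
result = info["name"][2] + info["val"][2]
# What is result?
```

Trace (tracking result):
info = {'name': [15, 4, 1], 'val': [36, 33, 22]}  # -> info = {'name': [15, 4, 1], 'val': [36, 33, 22]}
result = info['name'][2] + info['val'][2]  # -> result = 23

Answer: 23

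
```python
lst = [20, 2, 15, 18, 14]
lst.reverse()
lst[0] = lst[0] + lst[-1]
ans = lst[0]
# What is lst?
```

Answer: [34, 18, 15, 2, 20]

Derivation:
Trace (tracking lst):
lst = [20, 2, 15, 18, 14]  # -> lst = [20, 2, 15, 18, 14]
lst.reverse()  # -> lst = [14, 18, 15, 2, 20]
lst[0] = lst[0] + lst[-1]  # -> lst = [34, 18, 15, 2, 20]
ans = lst[0]  # -> ans = 34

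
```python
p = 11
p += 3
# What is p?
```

Trace (tracking p):
p = 11  # -> p = 11
p += 3  # -> p = 14

Answer: 14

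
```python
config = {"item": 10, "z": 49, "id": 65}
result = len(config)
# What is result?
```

Trace (tracking result):
config = {'item': 10, 'z': 49, 'id': 65}  # -> config = {'item': 10, 'z': 49, 'id': 65}
result = len(config)  # -> result = 3

Answer: 3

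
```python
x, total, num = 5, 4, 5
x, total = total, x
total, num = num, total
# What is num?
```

Answer: 5

Derivation:
Trace (tracking num):
x, total, num = (5, 4, 5)  # -> x = 5, total = 4, num = 5
x, total = (total, x)  # -> x = 4, total = 5
total, num = (num, total)  # -> total = 5, num = 5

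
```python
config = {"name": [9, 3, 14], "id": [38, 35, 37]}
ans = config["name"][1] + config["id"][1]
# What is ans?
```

Trace (tracking ans):
config = {'name': [9, 3, 14], 'id': [38, 35, 37]}  # -> config = {'name': [9, 3, 14], 'id': [38, 35, 37]}
ans = config['name'][1] + config['id'][1]  # -> ans = 38

Answer: 38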